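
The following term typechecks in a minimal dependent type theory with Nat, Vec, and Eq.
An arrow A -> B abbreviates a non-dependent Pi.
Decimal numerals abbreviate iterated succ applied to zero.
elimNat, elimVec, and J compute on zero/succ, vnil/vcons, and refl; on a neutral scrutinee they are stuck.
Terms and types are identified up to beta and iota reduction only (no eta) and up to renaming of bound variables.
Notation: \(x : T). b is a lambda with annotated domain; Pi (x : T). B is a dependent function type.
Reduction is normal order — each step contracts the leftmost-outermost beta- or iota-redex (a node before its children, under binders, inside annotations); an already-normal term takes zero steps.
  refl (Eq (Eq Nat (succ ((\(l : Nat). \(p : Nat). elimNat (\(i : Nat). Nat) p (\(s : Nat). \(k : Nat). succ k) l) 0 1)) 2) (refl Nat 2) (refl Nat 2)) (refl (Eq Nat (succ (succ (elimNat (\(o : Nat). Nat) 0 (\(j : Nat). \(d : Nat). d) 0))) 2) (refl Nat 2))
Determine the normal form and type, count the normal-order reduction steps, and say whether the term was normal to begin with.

normal form:
  refl (Eq (Eq Nat 2 2) (refl Nat 2) (refl Nat 2)) (refl (Eq Nat 2 2) (refl Nat 2))
inferred type:
  Eq (Eq (Eq Nat 2 2) (refl Nat 2) (refl Nat 2)) (refl (Eq Nat 2 2) (refl Nat 2)) (refl (Eq Nat 2 2) (refl Nat 2))
steps to reach normal form (normal order): 4
term was already normal: no
first redex: a beta-redex


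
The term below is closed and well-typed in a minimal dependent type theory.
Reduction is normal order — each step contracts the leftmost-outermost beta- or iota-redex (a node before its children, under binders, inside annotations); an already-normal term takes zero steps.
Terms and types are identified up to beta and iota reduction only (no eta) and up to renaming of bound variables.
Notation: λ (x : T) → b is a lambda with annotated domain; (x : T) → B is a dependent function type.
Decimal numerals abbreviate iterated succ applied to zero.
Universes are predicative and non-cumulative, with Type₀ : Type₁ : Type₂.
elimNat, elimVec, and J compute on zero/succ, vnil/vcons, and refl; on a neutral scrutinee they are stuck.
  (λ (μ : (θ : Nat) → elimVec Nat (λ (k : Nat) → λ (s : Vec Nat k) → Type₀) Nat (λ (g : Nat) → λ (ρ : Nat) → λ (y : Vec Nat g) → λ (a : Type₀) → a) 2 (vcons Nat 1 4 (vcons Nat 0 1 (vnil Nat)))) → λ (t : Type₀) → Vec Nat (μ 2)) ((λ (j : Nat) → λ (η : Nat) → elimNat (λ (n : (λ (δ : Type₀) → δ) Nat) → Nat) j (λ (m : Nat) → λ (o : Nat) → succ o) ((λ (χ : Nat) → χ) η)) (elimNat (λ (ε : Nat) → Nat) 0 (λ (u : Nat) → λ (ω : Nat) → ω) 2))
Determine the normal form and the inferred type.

normal form:
  λ (μ : Type₀) → Vec Nat 2
inferred type:
  (μ : Type₀) → Type₀


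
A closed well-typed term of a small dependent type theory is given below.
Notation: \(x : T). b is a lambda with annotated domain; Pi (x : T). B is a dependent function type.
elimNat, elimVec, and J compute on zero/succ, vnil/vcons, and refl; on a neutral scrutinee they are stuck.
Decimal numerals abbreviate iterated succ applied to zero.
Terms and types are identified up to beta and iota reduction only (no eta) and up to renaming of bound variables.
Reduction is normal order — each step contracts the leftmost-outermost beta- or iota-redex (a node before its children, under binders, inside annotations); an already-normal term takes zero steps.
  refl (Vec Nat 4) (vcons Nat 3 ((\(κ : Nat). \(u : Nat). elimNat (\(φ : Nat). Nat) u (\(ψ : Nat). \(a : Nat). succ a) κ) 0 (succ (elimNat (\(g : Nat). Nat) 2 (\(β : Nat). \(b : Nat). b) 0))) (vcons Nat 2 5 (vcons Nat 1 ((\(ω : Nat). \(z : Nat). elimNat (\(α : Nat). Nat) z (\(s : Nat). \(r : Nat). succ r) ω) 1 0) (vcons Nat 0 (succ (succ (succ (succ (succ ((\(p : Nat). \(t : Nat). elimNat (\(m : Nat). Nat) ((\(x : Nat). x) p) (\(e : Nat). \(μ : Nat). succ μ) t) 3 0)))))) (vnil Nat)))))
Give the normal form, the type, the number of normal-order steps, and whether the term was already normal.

normal form:
  refl (Vec Nat 4) (vcons Nat 3 3 (vcons Nat 2 5 (vcons Nat 1 1 (vcons Nat 0 8 (vnil Nat)))))
type:
  Eq (Vec Nat 4) (vcons Nat 3 3 (vcons Nat 2 5 (vcons Nat 1 1 (vcons Nat 0 8 (vnil Nat))))) (vcons Nat 3 3 (vcons Nat 2 5 (vcons Nat 1 1 (vcons Nat 0 8 (vnil Nat)))))
steps to reach normal form (normal order): 14
started in normal form: no
first redex: a beta-redex


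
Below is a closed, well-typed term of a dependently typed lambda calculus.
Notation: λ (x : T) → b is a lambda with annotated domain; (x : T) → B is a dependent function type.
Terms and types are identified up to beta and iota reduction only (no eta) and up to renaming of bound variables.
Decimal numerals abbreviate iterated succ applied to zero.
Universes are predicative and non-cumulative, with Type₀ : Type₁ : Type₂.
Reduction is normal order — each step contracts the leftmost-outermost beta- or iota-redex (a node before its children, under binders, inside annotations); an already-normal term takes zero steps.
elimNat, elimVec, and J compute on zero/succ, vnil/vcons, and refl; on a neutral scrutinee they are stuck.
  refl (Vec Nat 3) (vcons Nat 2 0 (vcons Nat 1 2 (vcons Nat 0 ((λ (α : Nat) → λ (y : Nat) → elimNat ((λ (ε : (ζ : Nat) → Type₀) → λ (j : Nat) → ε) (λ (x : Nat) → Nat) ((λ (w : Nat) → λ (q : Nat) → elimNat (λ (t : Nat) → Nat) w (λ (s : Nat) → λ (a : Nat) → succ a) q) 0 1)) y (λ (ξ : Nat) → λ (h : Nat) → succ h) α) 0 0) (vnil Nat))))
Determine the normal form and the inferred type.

normal form:
  refl (Vec Nat 3) (vcons Nat 2 0 (vcons Nat 1 2 (vcons Nat 0 0 (vnil Nat))))
type:
  Eq (Vec Nat 3) (vcons Nat 2 0 (vcons Nat 1 2 (vcons Nat 0 0 (vnil Nat)))) (vcons Nat 2 0 (vcons Nat 1 2 (vcons Nat 0 0 (vnil Nat))))


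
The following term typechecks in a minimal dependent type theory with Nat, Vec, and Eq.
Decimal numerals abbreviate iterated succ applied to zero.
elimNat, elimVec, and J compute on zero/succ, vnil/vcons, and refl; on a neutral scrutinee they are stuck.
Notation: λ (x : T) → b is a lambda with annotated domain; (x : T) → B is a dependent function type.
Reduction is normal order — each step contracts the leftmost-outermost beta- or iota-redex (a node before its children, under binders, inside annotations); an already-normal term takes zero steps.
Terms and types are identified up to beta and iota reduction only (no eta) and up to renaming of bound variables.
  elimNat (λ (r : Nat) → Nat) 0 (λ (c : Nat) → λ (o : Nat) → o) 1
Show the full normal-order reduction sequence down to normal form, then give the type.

normal-order reduction sequence:
  elimNat (λ (r : Nat) → Nat) 0 (λ (c : Nat) → λ (o : Nat) → o) 1
  ~> (λ (r : Nat) → λ (c : Nat) → c) 0 (elimNat (λ (o : Nat) → Nat) 0 (λ (k : Nat) → λ (g : Nat) → g) 0)
  ~> (λ (r : Nat) → r) (elimNat (λ (c : Nat) → Nat) 0 (λ (o : Nat) → λ (k : Nat) → k) 0)
  ~> elimNat (λ (r : Nat) → Nat) 0 (λ (c : Nat) → λ (o : Nat) → o) 0
  ~> 0
inferred type:
  Nat


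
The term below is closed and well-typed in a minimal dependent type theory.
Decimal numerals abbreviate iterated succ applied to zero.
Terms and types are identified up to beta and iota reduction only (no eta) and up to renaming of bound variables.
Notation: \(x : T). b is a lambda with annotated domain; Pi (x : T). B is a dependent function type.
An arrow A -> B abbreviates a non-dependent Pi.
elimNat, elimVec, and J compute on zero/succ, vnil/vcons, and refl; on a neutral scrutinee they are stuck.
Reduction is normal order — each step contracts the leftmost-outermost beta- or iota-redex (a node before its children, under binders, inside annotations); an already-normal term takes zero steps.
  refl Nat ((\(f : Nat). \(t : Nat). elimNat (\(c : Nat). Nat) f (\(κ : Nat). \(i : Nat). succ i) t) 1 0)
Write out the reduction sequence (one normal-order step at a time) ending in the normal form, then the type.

reduction (normal order):
  refl Nat ((\(f : Nat). \(t : Nat). elimNat (\(c : Nat). Nat) f (\(κ : Nat). \(i : Nat). succ i) t) 1 0)
  ~> refl Nat ((\(f : Nat). elimNat (\(t : Nat). Nat) 1 (\(c : Nat). \(κ : Nat). succ κ) f) 0)
  ~> refl Nat (elimNat (\(f : Nat). Nat) 1 (\(t : Nat). \(c : Nat). succ c) 0)
  ~> refl Nat 1
the term's type:
  Eq Nat 1 1


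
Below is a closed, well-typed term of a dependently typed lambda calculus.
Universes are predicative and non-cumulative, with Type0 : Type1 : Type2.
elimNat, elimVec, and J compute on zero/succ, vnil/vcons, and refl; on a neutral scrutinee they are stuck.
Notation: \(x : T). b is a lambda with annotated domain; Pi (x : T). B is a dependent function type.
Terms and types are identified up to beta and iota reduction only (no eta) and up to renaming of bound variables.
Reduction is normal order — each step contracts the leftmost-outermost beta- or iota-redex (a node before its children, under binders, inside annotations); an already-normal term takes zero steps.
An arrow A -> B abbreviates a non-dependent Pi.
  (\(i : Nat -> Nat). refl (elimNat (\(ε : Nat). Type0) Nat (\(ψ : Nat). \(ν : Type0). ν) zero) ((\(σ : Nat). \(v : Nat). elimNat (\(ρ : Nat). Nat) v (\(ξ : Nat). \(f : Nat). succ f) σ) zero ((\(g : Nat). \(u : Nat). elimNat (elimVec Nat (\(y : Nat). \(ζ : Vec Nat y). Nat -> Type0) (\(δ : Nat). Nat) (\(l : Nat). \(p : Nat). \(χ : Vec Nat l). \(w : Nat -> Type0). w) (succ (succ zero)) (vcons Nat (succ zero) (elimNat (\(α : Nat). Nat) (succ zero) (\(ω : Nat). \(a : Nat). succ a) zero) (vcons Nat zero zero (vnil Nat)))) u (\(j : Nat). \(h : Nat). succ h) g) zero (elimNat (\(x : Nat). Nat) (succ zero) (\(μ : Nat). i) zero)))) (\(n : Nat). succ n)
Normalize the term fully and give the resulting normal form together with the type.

normal form:
  refl Nat (succ zero)
the term's type:
  Eq Nat (succ zero) (succ zero)
observation: normalization takes exactly 9 steps under the normal-order strategy.


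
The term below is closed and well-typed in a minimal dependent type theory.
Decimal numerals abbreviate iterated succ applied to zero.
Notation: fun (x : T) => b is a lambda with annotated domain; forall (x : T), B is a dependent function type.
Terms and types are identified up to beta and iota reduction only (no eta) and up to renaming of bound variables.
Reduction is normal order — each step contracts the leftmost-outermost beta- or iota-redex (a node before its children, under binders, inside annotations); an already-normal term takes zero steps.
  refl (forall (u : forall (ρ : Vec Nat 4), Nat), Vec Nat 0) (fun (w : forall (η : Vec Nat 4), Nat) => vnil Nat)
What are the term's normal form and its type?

resulting normal form:
  refl (forall (u : forall (ρ : Vec Nat 4), Nat), Vec Nat 0) (fun (w : forall (η : Vec Nat 4), Nat) => vnil Nat)
the term's type:
  Eq (forall (u : forall (ρ : Vec Nat 4), Nat), Vec Nat 0) (fun (w : forall (η : Vec Nat 4), Nat) => vnil Nat) (fun (a : forall (κ : Vec Nat 4), Nat) => vnil Nat)
observation: the term is already in normal form.


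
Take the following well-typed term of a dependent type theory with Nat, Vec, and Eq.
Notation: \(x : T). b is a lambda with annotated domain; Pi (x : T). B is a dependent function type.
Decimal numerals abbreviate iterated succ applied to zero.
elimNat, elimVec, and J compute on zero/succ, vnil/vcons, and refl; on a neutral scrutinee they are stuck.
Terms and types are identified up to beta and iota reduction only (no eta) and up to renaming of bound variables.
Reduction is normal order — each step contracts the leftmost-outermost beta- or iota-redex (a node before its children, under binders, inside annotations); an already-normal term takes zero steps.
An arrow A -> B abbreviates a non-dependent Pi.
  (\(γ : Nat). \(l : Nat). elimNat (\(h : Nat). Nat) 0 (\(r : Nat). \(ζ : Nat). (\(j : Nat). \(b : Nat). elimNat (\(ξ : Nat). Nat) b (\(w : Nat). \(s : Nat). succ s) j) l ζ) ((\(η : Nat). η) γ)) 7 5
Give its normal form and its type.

resulting normal form:
  35
the term's type:
  Nat


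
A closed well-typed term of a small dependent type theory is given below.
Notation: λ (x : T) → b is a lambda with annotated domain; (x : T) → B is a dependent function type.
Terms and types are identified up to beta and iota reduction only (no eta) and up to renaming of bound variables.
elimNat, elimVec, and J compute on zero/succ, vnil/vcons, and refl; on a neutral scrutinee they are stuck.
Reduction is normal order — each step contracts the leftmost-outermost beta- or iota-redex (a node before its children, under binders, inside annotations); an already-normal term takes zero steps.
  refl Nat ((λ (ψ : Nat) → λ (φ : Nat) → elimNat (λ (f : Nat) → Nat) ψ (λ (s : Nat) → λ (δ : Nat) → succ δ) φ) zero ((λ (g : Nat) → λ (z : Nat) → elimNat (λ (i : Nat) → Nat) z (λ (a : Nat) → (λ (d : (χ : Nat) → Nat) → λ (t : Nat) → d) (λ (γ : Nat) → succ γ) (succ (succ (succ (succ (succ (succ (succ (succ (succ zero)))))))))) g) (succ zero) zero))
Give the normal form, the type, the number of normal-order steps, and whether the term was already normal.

normal form:
  refl Nat (succ zero)
type:
  Eq Nat (succ zero) (succ zero)
reduction steps (normal order): 14
term was already normal: no
first contracted redex: a beta-redex


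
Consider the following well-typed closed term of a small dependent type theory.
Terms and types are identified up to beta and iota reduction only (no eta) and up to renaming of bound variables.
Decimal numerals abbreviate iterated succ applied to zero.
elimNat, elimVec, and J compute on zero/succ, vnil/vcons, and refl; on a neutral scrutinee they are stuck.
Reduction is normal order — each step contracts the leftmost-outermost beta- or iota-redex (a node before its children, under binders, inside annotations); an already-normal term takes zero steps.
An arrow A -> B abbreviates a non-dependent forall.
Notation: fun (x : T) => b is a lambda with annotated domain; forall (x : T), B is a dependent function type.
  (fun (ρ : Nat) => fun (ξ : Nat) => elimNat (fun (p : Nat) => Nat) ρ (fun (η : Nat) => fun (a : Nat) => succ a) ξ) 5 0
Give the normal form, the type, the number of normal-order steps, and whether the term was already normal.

reduced normal form:
  5
inferred type:
  Nat
steps to reach normal form (normal order): 3
already normal: no
first contracted redex: a beta-redex


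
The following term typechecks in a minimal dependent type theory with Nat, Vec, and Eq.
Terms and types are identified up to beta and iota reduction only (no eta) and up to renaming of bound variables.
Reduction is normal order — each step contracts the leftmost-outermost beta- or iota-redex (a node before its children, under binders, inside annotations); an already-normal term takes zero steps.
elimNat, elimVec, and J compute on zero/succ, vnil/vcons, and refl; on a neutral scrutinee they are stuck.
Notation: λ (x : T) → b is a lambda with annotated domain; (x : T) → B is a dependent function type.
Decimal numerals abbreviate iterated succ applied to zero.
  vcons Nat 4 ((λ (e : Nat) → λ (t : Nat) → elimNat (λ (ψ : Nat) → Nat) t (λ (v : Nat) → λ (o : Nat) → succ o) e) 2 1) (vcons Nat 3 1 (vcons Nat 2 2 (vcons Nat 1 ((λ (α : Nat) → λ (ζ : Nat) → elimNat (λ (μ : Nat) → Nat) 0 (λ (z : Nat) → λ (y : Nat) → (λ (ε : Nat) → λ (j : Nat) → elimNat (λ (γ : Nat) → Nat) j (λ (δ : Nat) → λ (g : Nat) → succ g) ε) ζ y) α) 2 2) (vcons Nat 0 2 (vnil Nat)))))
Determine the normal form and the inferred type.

reduced normal form:
  vcons Nat 4 3 (vcons Nat 3 1 (vcons Nat 2 2 (vcons Nat 1 4 (vcons Nat 0 2 (vnil Nat)))))
inferred type:
  Vec Nat 5
observation: contracting a beta-redex first, the term normalizes in 36 steps.


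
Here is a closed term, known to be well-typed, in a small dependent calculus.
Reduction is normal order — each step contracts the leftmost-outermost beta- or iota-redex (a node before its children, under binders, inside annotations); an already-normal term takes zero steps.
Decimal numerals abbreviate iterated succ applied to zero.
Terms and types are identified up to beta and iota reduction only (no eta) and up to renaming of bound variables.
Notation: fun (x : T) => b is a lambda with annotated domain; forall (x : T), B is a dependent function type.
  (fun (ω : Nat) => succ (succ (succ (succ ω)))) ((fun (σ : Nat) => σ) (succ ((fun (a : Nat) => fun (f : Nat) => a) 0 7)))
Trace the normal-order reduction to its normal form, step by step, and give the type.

normal-order reduction sequence:
  (fun (ω : Nat) => succ (succ (succ (succ ω)))) ((fun (σ : Nat) => σ) (succ ((fun (a : Nat) => fun (f : Nat) => a) 0 7)))
  ~> succ (succ (succ (succ ((fun (ω : Nat) => ω) (succ ((fun (σ : Nat) => fun (a : Nat) => σ) 0 7))))))
  ~> succ (succ (succ (succ (succ ((fun (ω : Nat) => fun (σ : Nat) => ω) 0 7)))))
  ~> succ (succ (succ (succ (succ ((fun (ω : Nat) => 0) 7)))))
  ~> 5
the term's type:
  Nat


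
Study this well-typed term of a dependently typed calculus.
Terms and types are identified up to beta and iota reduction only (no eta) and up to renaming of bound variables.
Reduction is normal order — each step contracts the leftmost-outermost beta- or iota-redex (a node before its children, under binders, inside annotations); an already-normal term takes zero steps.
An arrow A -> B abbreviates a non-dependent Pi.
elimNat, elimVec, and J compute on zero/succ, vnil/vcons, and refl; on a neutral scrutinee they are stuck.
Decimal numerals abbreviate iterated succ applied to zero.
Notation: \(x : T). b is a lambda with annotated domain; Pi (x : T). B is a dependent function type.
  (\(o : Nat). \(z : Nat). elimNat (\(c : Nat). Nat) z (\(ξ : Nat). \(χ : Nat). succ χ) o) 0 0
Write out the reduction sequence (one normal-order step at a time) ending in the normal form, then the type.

normal-order reduction sequence:
  (\(o : Nat). \(z : Nat). elimNat (\(c : Nat). Nat) z (\(ξ : Nat). \(χ : Nat). succ χ) o) 0 0
  ~> (\(o : Nat). elimNat (\(z : Nat). Nat) o (\(c : Nat). \(ξ : Nat). succ ξ) 0) 0
  ~> elimNat (\(o : Nat). Nat) 0 (\(z : Nat). \(c : Nat). succ c) 0
  ~> 0
the term's type:
  Nat


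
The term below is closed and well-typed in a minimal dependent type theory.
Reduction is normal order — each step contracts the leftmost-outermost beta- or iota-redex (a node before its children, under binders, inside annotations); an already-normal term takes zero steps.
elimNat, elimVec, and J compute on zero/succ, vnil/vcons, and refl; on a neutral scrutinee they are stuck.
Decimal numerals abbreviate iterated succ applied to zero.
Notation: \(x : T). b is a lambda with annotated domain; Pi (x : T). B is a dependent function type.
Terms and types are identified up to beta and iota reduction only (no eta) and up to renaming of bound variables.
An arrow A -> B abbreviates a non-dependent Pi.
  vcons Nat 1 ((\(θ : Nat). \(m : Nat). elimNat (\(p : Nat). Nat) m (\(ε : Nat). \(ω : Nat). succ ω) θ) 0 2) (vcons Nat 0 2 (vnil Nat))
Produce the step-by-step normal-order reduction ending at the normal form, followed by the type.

normal-order reduction sequence:
  vcons Nat 1 ((\(θ : Nat). \(m : Nat). elimNat (\(p : Nat). Nat) m (\(ε : Nat). \(ω : Nat). succ ω) θ) 0 2) (vcons Nat 0 2 (vnil Nat))
  ~> vcons Nat 1 ((\(θ : Nat). elimNat (\(m : Nat). Nat) θ (\(p : Nat). \(ε : Nat). succ ε) 0) 2) (vcons Nat 0 2 (vnil Nat))
  ~> vcons Nat 1 (elimNat (\(θ : Nat). Nat) 2 (\(m : Nat). \(p : Nat). succ p) 0) (vcons Nat 0 2 (vnil Nat))
  ~> vcons Nat 1 2 (vcons Nat 0 2 (vnil Nat))
inferred type:
  Vec Nat 2


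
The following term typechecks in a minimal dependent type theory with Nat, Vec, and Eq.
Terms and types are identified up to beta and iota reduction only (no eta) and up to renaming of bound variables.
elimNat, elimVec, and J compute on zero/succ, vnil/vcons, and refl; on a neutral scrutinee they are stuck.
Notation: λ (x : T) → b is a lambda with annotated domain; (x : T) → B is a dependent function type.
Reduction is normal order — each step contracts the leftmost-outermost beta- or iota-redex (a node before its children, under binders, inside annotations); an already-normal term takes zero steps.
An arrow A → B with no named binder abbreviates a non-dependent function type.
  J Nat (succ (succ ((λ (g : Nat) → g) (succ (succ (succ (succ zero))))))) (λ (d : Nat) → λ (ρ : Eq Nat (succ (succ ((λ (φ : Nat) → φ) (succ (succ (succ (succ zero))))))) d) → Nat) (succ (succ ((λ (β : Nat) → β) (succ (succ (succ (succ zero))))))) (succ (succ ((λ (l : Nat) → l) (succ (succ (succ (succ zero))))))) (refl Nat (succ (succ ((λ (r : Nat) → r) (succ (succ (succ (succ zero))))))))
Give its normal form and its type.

reduced normal form:
  succ (succ (succ (succ (succ (succ zero)))))
inferred type:
  Nat


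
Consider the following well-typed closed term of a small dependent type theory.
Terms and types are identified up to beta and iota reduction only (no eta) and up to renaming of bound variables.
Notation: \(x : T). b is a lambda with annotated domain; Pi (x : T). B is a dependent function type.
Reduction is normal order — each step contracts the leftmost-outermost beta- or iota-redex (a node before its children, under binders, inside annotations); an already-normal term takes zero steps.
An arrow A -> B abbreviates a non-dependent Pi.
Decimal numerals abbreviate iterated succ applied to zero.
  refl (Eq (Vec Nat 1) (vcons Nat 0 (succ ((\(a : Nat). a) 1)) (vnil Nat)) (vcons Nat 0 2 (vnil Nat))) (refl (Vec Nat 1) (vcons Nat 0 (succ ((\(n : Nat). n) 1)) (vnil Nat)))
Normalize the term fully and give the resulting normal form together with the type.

reduced normal form:
  refl (Eq (Vec Nat 1) (vcons Nat 0 2 (vnil Nat)) (vcons Nat 0 2 (vnil Nat))) (refl (Vec Nat 1) (vcons Nat 0 2 (vnil Nat)))
the term's type:
  Eq (Eq (Vec Nat 1) (vcons Nat 0 2 (vnil Nat)) (vcons Nat 0 2 (vnil Nat))) (refl (Vec Nat 1) (vcons Nat 0 2 (vnil Nat))) (refl (Vec Nat 1) (vcons Nat 0 2 (vnil Nat)))
observation: 2 normal-order steps normalize the term, beginning with a beta-redex.


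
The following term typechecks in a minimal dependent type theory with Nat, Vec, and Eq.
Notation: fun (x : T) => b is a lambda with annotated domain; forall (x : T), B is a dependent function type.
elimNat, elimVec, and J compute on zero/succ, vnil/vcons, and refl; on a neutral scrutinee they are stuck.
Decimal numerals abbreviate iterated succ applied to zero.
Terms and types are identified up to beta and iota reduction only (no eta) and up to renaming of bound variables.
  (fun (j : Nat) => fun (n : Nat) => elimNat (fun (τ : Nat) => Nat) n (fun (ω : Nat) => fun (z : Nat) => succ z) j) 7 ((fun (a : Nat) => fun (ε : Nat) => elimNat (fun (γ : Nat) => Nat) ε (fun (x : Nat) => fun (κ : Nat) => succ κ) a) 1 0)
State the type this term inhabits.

the term's type:
  Nat


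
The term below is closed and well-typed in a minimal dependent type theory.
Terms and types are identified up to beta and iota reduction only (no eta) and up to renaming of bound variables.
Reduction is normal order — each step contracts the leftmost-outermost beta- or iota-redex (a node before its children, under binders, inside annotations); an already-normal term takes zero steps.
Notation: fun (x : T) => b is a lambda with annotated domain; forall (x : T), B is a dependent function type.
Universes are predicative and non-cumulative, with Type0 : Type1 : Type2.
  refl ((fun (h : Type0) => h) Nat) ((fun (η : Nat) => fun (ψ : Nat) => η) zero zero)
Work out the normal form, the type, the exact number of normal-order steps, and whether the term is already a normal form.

normal form:
  refl Nat zero
type:
  Eq Nat zero zero
steps to reach normal form (normal order): 3
term was already normal: no
first redex: a beta-redex


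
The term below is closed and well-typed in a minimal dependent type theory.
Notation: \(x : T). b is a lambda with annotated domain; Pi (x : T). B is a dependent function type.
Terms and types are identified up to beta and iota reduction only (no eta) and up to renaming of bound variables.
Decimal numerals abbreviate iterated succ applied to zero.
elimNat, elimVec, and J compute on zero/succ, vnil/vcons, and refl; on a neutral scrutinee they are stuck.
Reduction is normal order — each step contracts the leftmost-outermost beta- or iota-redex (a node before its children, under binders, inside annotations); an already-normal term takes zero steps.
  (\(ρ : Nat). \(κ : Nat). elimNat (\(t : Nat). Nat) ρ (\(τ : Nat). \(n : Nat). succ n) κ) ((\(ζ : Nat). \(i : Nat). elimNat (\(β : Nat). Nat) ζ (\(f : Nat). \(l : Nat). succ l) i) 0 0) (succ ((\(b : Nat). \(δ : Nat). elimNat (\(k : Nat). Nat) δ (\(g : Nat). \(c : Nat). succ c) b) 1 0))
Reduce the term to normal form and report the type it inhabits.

resulting normal form:
  2
the term's type:
  Nat
observation: reduction starts at a beta-redex, and 18 normal-order steps reach the normal form.


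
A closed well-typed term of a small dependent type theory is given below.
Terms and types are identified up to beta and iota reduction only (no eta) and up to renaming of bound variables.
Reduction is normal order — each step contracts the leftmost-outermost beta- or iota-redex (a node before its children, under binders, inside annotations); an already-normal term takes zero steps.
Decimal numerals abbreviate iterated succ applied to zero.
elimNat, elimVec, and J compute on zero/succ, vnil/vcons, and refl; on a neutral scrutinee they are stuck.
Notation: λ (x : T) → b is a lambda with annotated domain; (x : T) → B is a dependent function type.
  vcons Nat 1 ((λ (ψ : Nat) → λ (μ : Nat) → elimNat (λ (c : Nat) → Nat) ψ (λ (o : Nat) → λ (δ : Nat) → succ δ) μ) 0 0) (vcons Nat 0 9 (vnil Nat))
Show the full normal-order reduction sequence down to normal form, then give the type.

reduction (normal order):
  vcons Nat 1 ((λ (ψ : Nat) → λ (μ : Nat) → elimNat (λ (c : Nat) → Nat) ψ (λ (o : Nat) → λ (δ : Nat) → succ δ) μ) 0 0) (vcons Nat 0 9 (vnil Nat))
  ~> vcons Nat 1 ((λ (ψ : Nat) → elimNat (λ (μ : Nat) → Nat) 0 (λ (c : Nat) → λ (o : Nat) → succ o) ψ) 0) (vcons Nat 0 9 (vnil Nat))
  ~> vcons Nat 1 (elimNat (λ (ψ : Nat) → Nat) 0 (λ (μ : Nat) → λ (c : Nat) → succ c) 0) (vcons Nat 0 9 (vnil Nat))
  ~> vcons Nat 1 0 (vcons Nat 0 9 (vnil Nat))
type:
  Vec Nat 2


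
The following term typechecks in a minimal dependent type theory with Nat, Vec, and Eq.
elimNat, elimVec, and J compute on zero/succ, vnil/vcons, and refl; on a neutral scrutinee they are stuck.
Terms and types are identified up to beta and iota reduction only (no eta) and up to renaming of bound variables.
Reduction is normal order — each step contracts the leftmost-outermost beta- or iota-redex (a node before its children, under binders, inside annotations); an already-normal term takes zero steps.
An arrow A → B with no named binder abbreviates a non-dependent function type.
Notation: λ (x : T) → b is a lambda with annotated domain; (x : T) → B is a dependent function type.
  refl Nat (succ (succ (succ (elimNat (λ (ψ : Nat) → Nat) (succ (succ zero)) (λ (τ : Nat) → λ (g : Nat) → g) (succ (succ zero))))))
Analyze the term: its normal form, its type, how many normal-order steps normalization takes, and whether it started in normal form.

normal form:
  refl Nat (succ (succ (succ (succ (succ zero)))))
inferred type:
  Eq Nat (succ (succ (succ (succ (succ zero))))) (succ (succ (succ (succ (succ zero)))))
reduction steps (normal order): 7
already normal: no
first redex: an elimNat iota-redex


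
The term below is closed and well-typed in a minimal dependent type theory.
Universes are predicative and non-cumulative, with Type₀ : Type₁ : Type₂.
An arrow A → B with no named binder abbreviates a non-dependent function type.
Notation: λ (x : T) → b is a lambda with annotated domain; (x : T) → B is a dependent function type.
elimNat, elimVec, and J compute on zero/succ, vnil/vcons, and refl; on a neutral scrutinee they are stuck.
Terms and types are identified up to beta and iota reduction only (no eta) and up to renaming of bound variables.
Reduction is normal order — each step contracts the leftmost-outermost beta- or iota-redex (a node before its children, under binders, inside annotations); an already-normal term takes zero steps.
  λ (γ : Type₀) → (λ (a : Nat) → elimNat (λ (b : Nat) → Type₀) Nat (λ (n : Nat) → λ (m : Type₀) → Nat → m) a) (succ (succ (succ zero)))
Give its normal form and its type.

reduced normal form:
  λ (γ : Type₀) → Nat → Nat → Nat → Nat
type:
  Type₀ → Type₀
observation: the term reaches its normal form after 11 normal-order steps.


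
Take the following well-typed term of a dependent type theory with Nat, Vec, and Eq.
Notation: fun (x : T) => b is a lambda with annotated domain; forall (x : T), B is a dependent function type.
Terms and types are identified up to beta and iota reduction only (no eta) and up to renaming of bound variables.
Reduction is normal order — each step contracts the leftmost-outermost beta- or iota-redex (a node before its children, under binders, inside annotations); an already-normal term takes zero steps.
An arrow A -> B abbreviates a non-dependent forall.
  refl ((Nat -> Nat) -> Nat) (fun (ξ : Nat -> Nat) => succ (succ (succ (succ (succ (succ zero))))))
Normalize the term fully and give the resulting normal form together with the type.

normal form:
  refl ((Nat -> Nat) -> Nat) (fun (ξ : Nat -> Nat) => succ (succ (succ (succ (succ (succ zero))))))
type:
  Eq ((Nat -> Nat) -> Nat) (fun (ξ : Nat -> Nat) => succ (succ (succ (succ (succ (succ zero)))))) (fun (e : Nat -> Nat) => succ (succ (succ (succ (succ (succ zero))))))
observation: no redex remains anywhere in the term; it is its own normal form.


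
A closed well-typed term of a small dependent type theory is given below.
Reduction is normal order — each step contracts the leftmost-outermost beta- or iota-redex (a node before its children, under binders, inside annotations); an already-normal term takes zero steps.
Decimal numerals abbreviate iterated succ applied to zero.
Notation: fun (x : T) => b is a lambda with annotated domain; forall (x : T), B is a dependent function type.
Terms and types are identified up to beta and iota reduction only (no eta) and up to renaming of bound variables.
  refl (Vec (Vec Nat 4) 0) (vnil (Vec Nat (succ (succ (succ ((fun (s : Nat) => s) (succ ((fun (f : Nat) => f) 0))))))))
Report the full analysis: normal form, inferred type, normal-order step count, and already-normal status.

resulting normal form:
  refl (Vec (Vec Nat 4) 0) (vnil (Vec Nat 4))
the term's type:
  Eq (Vec (Vec Nat 4) 0) (vnil (Vec Nat 4)) (vnil (Vec Nat 4))
reduction steps (normal order): 2
already normal: no
first contracted redex: a beta-redex


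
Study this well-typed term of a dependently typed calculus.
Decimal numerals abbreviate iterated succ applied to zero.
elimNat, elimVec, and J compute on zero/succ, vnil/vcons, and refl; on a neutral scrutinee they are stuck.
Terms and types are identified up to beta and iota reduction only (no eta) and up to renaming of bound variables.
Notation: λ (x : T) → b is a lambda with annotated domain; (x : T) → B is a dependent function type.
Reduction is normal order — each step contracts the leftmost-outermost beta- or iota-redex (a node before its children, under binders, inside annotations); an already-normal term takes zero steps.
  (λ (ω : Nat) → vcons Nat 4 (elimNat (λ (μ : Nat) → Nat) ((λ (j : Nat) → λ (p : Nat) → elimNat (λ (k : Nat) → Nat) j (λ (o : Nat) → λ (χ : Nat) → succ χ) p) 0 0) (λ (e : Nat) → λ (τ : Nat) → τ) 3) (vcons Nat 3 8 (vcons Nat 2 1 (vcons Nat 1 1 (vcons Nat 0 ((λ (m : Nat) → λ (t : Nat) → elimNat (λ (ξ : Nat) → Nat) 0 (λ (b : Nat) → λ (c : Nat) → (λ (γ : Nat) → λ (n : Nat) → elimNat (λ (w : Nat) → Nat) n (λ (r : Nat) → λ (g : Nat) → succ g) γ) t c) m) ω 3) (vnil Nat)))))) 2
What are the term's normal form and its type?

normal form:
  vcons Nat 4 0 (vcons Nat 3 8 (vcons Nat 2 1 (vcons Nat 1 1 (vcons Nat 0 6 (vnil Nat)))))
type:
  Vec Nat 5


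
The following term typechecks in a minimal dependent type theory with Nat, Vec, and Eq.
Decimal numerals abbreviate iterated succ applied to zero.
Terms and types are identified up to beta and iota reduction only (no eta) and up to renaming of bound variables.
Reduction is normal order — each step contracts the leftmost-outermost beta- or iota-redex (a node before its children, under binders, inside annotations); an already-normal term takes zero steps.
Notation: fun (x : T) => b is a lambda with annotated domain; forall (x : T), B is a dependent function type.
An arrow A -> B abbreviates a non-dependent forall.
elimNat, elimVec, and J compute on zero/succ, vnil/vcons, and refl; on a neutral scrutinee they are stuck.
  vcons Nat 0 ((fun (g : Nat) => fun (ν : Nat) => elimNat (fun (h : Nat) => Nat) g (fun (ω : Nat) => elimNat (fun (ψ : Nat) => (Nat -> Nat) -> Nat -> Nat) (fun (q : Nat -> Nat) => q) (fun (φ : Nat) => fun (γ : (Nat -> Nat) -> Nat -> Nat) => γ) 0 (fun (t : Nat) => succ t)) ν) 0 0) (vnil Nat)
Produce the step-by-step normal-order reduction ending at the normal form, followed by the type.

reduction (normal order):
  vcons Nat 0 ((fun (g : Nat) => fun (ν : Nat) => elimNat (fun (h : Nat) => Nat) g (fun (ω : Nat) => elimNat (fun (ψ : Nat) => (Nat -> Nat) -> Nat -> Nat) (fun (q : Nat -> Nat) => q) (fun (φ : Nat) => fun (γ : (Nat -> Nat) -> Nat -> Nat) => γ) 0 (fun (t : Nat) => succ t)) ν) 0 0) (vnil Nat)
  ~> vcons Nat 0 ((fun (g : Nat) => elimNat (fun (ν : Nat) => Nat) 0 (fun (h : Nat) => elimNat (fun (ω : Nat) => (Nat -> Nat) -> Nat -> Nat) (fun (ψ : Nat -> Nat) => ψ) (fun (q : Nat) => fun (φ : (Nat -> Nat) -> Nat -> Nat) => φ) 0 (fun (γ : Nat) => succ γ)) g) 0) (vnil Nat)
  ~> vcons Nat 0 (elimNat (fun (g : Nat) => Nat) 0 (fun (ν : Nat) => elimNat (fun (h : Nat) => (Nat -> Nat) -> Nat -> Nat) (fun (ω : Nat -> Nat) => ω) (fun (ψ : Nat) => fun (q : (Nat -> Nat) -> Nat -> Nat) => q) 0 (fun (φ : Nat) => succ φ)) 0) (vnil Nat)
  ~> vcons Nat 0 0 (vnil Nat)
type:
  Vec Nat 1


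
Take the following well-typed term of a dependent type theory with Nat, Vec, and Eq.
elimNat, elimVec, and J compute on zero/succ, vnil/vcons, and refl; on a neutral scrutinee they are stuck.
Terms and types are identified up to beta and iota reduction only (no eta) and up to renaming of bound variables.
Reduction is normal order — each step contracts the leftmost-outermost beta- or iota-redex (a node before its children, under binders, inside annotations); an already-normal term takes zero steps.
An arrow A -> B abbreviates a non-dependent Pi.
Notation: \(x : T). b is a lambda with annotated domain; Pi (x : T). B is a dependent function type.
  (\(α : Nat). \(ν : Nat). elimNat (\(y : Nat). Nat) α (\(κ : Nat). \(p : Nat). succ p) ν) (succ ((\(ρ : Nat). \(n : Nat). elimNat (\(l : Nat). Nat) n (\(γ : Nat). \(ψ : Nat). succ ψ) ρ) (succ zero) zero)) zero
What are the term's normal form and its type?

normal form:
  succ (succ zero)
type:
  Nat


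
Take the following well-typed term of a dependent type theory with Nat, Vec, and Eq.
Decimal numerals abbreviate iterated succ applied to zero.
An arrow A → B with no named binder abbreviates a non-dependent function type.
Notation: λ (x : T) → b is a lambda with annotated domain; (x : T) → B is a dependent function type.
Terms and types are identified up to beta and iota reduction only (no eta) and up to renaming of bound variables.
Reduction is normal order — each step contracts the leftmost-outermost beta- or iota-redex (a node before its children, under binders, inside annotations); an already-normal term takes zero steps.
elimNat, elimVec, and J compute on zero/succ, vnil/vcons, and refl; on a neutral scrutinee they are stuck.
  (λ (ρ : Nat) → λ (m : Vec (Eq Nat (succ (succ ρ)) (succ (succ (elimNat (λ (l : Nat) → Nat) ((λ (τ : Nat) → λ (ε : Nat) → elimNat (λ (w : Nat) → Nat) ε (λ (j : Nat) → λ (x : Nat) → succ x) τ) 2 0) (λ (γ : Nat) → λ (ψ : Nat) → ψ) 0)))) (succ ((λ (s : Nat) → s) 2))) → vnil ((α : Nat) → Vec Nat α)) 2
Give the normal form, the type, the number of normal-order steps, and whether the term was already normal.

resulting normal form:
  λ (ρ : Vec (Eq Nat 4 4) 3) → vnil ((m : Nat) → Vec Nat m)
the term's type:
  Vec (Eq Nat 4 4) 3 → Vec ((ρ : Nat) → Vec Nat ρ) 0
reduction steps (normal order): 12
already normal: no
first contracted redex: a beta-redex


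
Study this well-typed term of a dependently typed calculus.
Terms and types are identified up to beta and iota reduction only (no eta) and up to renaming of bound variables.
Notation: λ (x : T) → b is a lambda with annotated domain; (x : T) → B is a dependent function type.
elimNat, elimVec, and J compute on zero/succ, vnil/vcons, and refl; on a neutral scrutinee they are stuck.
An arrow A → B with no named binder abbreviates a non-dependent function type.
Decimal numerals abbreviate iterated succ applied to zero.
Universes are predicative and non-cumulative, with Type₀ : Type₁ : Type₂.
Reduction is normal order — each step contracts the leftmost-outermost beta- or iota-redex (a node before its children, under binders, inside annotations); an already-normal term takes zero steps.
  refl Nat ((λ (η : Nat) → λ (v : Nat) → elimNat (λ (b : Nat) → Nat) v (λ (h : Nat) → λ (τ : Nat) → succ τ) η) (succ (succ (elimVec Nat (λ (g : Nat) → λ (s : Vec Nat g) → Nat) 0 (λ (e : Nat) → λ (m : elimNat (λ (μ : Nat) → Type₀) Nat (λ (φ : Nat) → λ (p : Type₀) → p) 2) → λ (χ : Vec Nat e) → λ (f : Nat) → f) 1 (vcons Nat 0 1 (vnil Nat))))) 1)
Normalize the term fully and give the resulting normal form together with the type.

normal form:
  refl Nat 3
the term's type:
  Eq Nat 3 3
observation: the leftmost-outermost redex is a beta-redex, and normalization takes 15 steps.


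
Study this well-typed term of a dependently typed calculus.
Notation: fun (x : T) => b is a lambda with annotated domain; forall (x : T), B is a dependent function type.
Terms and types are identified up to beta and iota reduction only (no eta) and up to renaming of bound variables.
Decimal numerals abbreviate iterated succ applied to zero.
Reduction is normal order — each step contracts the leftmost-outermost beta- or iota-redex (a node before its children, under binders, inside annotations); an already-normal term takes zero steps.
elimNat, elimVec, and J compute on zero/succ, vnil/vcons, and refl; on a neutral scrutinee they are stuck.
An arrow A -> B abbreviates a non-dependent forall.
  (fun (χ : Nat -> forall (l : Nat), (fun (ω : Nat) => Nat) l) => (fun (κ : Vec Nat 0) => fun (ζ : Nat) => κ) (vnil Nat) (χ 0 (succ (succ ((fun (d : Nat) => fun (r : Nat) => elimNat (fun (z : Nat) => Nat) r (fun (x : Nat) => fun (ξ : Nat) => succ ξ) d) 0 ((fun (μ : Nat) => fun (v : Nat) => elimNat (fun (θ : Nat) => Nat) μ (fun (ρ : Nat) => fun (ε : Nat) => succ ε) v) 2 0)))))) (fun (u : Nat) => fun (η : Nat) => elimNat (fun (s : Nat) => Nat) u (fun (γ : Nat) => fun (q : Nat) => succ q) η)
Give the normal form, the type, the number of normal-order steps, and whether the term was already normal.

normal form:
  vnil Nat
type:
  Vec Nat 0
normal-order step count: 3
started in normal form: no
first redex: a beta-redex


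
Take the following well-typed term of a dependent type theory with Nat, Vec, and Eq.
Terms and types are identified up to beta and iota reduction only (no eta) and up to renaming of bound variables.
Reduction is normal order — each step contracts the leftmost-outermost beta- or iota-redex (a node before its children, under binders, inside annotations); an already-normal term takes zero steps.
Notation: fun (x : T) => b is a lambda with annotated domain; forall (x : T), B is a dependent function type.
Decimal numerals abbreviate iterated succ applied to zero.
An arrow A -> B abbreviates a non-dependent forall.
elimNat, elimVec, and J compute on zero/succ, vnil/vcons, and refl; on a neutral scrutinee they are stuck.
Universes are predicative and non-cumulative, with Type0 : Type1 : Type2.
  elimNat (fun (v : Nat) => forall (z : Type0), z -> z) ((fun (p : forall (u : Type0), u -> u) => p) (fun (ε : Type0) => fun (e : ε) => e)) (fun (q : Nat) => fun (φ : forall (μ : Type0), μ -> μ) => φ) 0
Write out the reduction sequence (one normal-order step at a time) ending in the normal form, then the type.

normal-order reduction:
  elimNat (fun (v : Nat) => forall (z : Type0), z -> z) ((fun (p : forall (u : Type0), u -> u) => p) (fun (ε : Type0) => fun (e : ε) => e)) (fun (q : Nat) => fun (φ : forall (μ : Type0), μ -> μ) => φ) 0
  ~> (fun (v : forall (z : Type0), z -> z) => v) (fun (p : Type0) => fun (u : p) => u)
  ~> fun (v : Type0) => fun (z : v) => z
type:
  forall (v : Type0), v -> v
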